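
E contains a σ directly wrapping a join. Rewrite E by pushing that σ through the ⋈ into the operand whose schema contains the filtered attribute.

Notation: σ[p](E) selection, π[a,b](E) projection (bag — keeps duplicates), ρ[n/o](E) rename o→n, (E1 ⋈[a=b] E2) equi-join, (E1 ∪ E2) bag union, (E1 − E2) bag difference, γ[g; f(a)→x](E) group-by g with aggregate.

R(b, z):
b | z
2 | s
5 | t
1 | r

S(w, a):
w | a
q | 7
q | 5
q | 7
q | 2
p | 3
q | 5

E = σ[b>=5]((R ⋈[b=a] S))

σ filters on b, owned by the left side.
E' = (σ[b>=5](R) ⋈[b=a] S)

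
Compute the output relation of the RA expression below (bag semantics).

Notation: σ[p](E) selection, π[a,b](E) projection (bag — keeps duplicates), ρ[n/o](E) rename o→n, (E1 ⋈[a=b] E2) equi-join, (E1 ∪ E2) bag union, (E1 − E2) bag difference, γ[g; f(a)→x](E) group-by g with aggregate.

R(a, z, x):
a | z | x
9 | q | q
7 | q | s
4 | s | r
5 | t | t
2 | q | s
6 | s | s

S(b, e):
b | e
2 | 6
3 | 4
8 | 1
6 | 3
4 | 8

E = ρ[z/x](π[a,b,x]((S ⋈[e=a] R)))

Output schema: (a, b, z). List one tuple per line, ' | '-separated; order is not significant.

Row counts bottom-up:
  S → 5
  R → 6
  (S ⋈[e=a] R) → 2
  π[a,b,x]((S ⋈[e=a] R)) → 2
  ρ[z/x](π[a,b,x]((S ⋈[e=a] R))) → 2

== RESULT ==
a | b | z
4 | 3 | r
6 | 2 | s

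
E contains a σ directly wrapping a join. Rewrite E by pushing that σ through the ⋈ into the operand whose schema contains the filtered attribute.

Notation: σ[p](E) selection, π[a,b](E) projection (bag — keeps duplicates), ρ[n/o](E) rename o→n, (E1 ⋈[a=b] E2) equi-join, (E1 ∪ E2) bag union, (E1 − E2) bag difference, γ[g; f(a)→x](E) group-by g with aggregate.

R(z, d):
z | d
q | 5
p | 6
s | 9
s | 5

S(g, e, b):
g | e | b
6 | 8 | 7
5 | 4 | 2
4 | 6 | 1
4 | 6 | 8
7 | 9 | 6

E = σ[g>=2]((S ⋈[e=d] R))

σ filters on g, owned by the left side.
E' = (σ[g>=2](S) ⋈[e=d] R)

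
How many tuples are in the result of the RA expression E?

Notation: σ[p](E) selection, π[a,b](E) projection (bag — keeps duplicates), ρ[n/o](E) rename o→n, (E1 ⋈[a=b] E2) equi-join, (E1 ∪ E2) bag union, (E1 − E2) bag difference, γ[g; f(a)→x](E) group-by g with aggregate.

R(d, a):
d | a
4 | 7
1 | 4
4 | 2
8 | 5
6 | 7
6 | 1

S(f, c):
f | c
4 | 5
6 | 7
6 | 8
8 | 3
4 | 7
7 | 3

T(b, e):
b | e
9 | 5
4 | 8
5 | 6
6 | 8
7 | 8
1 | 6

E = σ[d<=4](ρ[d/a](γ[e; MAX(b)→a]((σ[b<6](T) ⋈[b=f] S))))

Row counts bottom-up:
  T → 6
  σ[b<6](T) → 3
  S → 6
  (σ[b<6](T) ⋈[b=f] S) → 2
  γ[e; MAX(b)→a]((σ[b<6](T) ⋈[b=f] S)) → 1
  ρ[d/a](γ[e; MAX(b)→a]((σ[b<6](T) ⋈[b=f] S))) → 1
  σ[d<=4](ρ[d/a](γ[e; MAX(b)→a]((σ[b<6](T) ⋈[b=f] S)))) → 1

|E| = 1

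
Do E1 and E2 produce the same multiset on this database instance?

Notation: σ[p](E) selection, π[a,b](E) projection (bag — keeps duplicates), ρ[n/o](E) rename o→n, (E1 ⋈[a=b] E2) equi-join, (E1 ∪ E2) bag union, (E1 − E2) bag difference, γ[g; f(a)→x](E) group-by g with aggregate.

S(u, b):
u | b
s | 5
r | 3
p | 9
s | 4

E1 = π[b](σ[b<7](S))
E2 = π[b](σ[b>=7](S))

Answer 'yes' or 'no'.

E1 subexpression sizes:
  S → 4
  σ[b<7](S) → 3
  π[b](σ[b<7](S)) → 3
E2 subexpression sizes:
  S → 4
  σ[b>=7](S) → 1
  π[b](σ[b>=7](S)) → 1

E1 result:
b
3
4
5
E2 result:
b
9
Witness: (3,) appears 1× in E1 but 0× in E2.

no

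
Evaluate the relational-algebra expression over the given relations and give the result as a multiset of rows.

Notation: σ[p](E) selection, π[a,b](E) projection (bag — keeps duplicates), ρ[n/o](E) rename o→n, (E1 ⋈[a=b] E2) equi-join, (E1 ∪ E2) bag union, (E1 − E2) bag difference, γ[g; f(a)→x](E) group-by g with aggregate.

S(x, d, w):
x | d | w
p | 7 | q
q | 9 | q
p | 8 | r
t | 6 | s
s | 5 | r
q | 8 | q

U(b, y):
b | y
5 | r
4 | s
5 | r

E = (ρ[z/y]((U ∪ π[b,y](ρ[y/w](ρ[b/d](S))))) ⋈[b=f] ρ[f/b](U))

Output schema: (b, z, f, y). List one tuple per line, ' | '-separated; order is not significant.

Per-node cardinality:
  U → 3
  S → 6
  ρ[b/d](S) → 6
  ρ[y/w](ρ[b/d](S)) → 6
  π[b,y](ρ[y/w](ρ[b/d](S))) → 6
  (U ∪ π[b,y](ρ[y/w](ρ[b/d](S)))) → 9
  ρ[z/y]((U ∪ π[b,y](ρ[y/w](ρ[b/d](S))))) → 9
  U → 3
  ρ[f/b](U) → 3
  (ρ[z/y]((U ∪ π[b,y](ρ[y/w](ρ[b/d](S))))) ⋈[b=f] ρ[f/b](U)) → 7

== RESULT ==
b | z | f | y
4 | s | 4 | s
5 | r | 5 | r
5 | r | 5 | r
5 | r | 5 | r
5 | r | 5 | r
5 | r | 5 | r
5 | r | 5 | r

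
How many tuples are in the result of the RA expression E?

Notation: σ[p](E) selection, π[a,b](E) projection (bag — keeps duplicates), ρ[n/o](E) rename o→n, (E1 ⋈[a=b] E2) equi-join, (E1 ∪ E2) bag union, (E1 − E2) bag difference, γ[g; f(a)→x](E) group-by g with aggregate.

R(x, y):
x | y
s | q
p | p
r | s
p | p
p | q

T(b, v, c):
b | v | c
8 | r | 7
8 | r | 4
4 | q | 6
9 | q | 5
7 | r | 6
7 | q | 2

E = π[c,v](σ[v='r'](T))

Per-node cardinality:
  T → 6
  σ[v='r'](T) → 3
  π[c,v](σ[v='r'](T)) → 3

|E| = 3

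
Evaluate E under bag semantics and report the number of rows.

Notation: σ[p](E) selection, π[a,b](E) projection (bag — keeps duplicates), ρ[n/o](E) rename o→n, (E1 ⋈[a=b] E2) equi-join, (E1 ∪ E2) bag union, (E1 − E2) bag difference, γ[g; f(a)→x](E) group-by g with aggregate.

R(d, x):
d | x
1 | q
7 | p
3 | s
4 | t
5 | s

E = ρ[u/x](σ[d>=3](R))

Subexpression sizes:
  R → 5
  σ[d>=3](R) → 4
  ρ[u/x](σ[d>=3](R)) → 4

|E| = 4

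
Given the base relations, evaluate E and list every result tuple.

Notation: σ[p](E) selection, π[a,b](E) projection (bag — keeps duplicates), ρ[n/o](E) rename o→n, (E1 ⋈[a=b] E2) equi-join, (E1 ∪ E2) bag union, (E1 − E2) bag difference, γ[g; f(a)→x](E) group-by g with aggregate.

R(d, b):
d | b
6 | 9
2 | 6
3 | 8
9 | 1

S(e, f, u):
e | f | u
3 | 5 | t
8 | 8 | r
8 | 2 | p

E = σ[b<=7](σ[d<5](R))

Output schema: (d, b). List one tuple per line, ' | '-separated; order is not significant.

Per-node cardinality:
  R → 4
  σ[d<5](R) → 2
  σ[b<=7](σ[d<5](R)) → 1

== RESULT ==
d | b
2 | 6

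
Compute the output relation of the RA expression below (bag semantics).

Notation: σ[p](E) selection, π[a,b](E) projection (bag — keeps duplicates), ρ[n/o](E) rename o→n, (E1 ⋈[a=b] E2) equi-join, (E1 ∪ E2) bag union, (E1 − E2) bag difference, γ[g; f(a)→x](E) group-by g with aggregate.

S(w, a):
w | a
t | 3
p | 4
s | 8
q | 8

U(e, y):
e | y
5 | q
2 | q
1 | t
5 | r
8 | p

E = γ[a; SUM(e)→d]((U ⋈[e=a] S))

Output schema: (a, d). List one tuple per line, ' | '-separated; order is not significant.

Stepwise |·|:
  U → 5
  S → 4
  (U ⋈[e=a] S) → 2
  γ[a; SUM(e)→d]((U ⋈[e=a] S)) → 1

== RESULT ==
a | d
8 | 16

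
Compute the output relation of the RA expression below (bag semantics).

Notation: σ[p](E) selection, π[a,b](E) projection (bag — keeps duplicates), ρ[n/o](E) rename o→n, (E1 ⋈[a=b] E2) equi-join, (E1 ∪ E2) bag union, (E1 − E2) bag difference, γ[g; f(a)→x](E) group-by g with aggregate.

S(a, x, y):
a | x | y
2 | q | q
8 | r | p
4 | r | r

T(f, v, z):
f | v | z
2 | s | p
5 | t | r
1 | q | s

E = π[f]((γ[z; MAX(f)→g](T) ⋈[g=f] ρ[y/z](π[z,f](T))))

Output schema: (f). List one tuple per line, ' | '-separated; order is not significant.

Row counts bottom-up:
  T → 3
  γ[z; MAX(f)→g](T) → 3
  T → 3
  π[z,f](T) → 3
  ρ[y/z](π[z,f](T)) → 3
  (γ[z; MAX(f)→g](T) ⋈[g=f] ρ[y/z](π[z,f](T))) → 3
  π[f]((γ[z; MAX(f)→g](T) ⋈[g=f] ρ[y/z](π[z,f](T)))) → 3

== RESULT ==
f
1
2
5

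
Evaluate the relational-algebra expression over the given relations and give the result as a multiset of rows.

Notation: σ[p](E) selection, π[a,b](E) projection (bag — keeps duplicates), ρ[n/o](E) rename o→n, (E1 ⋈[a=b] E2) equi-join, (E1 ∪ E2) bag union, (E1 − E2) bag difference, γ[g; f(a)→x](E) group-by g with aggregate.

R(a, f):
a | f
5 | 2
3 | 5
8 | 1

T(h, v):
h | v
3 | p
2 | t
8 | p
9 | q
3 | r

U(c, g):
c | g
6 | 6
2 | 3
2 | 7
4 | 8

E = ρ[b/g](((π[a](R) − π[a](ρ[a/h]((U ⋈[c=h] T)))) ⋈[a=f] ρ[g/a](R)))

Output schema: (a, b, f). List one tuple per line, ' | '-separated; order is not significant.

Per-node cardinality:
  R → 3
  π[a](R) → 3
  U → 4
  T → 5
  (U ⋈[c=h] T) → 2
  ρ[a/h]((U ⋈[c=h] T)) → 2
  π[a](ρ[a/h]((U ⋈[c=h] T))) → 2
  (π[a](R) − π[a](ρ[a/h]((U ⋈[c=h] T)))) → 3
  R → 3
  ρ[g/a](R) → 3
  ((π[a](R) − π[a](ρ[a/h]((U ⋈[c=h] T)))) ⋈[a=f] ρ[g/a](R)) → 1
  ρ[b/g](((π[a](R) − π[a](ρ[a/h]((U ⋈[c=h] T)))) ⋈[a=f] ρ[g/a](R))) → 1

== RESULT ==
a | b | f
5 | 3 | 5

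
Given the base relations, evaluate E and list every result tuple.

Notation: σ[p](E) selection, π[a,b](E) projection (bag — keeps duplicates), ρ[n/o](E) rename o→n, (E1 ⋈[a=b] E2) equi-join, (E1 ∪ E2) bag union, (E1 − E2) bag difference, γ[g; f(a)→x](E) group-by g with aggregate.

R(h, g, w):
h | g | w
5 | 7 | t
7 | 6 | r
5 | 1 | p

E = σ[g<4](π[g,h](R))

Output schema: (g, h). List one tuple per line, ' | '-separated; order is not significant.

Per-node cardinality:
  R → 3
  π[g,h](R) → 3
  σ[g<4](π[g,h](R)) → 1

== RESULT ==
g | h
1 | 5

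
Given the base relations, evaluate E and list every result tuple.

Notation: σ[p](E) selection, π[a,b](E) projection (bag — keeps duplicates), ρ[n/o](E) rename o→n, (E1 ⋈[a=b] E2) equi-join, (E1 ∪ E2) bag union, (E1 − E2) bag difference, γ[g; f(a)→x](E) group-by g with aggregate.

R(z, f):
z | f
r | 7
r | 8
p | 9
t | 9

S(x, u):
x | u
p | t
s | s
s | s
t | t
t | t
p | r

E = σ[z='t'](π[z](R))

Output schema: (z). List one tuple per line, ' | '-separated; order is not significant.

Per-node cardinality:
  R → 4
  π[z](R) → 4
  σ[z='t'](π[z](R)) → 1

== RESULT ==
z
t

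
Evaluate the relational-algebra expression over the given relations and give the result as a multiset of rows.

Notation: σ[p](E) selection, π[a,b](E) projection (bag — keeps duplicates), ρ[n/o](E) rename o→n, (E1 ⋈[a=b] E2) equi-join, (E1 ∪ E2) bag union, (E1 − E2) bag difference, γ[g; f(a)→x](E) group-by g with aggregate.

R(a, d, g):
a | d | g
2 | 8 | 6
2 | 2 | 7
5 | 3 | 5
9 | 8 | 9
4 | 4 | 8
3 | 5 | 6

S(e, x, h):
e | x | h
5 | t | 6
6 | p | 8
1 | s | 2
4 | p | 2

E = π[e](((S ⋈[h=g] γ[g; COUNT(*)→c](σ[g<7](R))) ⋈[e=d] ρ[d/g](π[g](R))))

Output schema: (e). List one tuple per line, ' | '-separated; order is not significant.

Per-node cardinality:
  S → 4
  R → 6
  σ[g<7](R) → 3
  γ[g; COUNT(*)→c](σ[g<7](R)) → 2
  (S ⋈[h=g] γ[g; COUNT(*)→c](σ[g<7](R))) → 1
  R → 6
  π[g](R) → 6
  ρ[d/g](π[g](R)) → 6
  ((S ⋈[h=g] γ[g; COUNT(*)→c](σ[g<7](R))) ⋈[e=d] ρ[d/g](π[g](R))) → 1
  π[e](((S ⋈[h=g] γ[g; COUNT(*)→c](σ[g<7](R))) ⋈[e=d] ρ[d/g](π[g](R)))) → 1

== RESULT ==
e
5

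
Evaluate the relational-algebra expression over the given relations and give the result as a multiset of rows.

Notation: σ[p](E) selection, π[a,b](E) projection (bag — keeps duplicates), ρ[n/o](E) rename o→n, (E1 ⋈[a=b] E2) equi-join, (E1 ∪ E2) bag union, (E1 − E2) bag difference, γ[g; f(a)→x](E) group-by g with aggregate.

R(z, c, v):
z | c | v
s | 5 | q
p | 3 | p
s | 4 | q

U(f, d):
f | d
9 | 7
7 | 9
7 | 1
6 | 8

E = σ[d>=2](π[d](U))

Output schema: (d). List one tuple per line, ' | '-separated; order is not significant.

Stepwise |·|:
  U → 4
  π[d](U) → 4
  σ[d>=2](π[d](U)) → 3

== RESULT ==
d
7
8
9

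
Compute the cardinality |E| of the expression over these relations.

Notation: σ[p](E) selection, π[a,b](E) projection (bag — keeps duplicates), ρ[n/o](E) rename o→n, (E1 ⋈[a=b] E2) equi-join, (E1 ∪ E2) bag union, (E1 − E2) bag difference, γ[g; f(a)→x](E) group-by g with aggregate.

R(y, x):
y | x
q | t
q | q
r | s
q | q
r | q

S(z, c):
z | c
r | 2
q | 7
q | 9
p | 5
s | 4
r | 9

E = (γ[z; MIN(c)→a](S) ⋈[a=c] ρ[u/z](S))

Row counts bottom-up:
  S → 6
  γ[z; MIN(c)→a](S) → 4
  S → 6
  ρ[u/z](S) → 6
  (γ[z; MIN(c)→a](S) ⋈[a=c] ρ[u/z](S)) → 4

|E| = 4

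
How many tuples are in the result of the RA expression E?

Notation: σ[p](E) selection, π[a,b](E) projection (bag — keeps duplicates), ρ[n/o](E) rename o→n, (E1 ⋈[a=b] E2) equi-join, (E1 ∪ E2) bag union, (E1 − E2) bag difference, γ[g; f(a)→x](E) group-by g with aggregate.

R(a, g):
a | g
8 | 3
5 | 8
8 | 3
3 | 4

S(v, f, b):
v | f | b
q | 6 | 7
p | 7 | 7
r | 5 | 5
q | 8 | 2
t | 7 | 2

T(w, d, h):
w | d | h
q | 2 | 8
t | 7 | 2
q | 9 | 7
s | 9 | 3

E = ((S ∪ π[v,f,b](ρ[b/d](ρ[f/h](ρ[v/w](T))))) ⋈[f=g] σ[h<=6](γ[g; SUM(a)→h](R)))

Per-node cardinality:
  S → 5
  T → 4
  ρ[v/w](T) → 4
  ρ[f/h](ρ[v/w](T)) → 4
  ρ[b/d](ρ[f/h](ρ[v/w](T))) → 4
  π[v,f,b](ρ[b/d](ρ[f/h](ρ[v/w](T)))) → 4
  (S ∪ π[v,f,b](ρ[b/d](ρ[f/h](ρ[v/w](T))))) → 9
  R → 4
  γ[g; SUM(a)→h](R) → 3
  σ[h<=6](γ[g; SUM(a)→h](R)) → 2
  ((S ∪ π[v,f,b](ρ[b/d](ρ[f/h](ρ[v/w](T))))) ⋈[f=g] σ[h<=6](γ[g; SUM(a)→h](R))) → 2

|E| = 2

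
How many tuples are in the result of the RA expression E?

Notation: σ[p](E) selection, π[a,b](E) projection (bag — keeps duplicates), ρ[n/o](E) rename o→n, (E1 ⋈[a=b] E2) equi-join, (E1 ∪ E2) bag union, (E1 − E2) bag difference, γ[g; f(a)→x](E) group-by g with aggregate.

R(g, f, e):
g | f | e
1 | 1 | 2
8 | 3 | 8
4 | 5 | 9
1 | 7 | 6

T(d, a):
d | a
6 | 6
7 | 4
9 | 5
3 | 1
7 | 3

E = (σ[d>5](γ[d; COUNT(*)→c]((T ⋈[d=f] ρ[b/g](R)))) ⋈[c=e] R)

Row counts bottom-up:
  T → 5
  R → 4
  ρ[b/g](R) → 4
  (T ⋈[d=f] ρ[b/g](R)) → 3
  γ[d; COUNT(*)→c]((T ⋈[d=f] ρ[b/g](R))) → 2
  σ[d>5](γ[d; COUNT(*)→c]((T ⋈[d=f] ρ[b/g](R)))) → 1
  R → 4
  (σ[d>5](γ[d; COUNT(*)→c]((T ⋈[d=f] ρ[b/g](R)))) ⋈[c=e] R) → 1

|E| = 1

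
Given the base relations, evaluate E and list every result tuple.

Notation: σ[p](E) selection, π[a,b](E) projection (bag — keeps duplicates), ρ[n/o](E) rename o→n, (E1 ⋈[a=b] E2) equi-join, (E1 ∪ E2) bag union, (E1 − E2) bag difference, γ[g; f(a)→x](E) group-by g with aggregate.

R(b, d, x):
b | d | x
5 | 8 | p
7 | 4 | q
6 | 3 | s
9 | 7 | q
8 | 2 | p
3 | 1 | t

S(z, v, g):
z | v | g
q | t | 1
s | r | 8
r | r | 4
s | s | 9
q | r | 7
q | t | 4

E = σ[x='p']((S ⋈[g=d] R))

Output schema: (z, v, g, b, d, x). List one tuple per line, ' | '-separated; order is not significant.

Subexpression sizes:
  S → 6
  R → 6
  (S ⋈[g=d] R) → 5
  σ[x='p']((S ⋈[g=d] R)) → 1

== RESULT ==
z | v | g | b | d | x
s | r | 8 | 5 | 8 | p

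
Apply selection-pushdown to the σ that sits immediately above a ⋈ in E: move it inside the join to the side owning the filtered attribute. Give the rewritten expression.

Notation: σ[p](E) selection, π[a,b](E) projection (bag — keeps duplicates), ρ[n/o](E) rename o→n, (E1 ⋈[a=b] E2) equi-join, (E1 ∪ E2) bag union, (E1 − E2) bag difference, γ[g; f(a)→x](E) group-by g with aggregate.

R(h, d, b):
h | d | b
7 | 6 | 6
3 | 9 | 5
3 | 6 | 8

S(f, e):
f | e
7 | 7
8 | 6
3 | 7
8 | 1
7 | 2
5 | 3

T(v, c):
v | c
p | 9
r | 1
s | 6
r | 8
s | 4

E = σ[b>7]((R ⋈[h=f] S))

σ filters on b, owned by the left side.
E' = (σ[b>7](R) ⋈[h=f] S)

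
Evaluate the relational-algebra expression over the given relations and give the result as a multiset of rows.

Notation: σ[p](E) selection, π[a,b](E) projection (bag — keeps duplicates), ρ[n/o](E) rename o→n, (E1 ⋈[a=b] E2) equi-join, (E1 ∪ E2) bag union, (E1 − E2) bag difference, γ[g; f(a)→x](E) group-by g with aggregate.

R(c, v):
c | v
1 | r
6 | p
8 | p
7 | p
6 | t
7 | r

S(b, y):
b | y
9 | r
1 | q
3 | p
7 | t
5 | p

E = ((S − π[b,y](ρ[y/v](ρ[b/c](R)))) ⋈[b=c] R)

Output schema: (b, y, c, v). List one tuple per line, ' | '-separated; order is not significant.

Subexpression sizes:
  S → 5
  R → 6
  ρ[b/c](R) → 6
  ρ[y/v](ρ[b/c](R)) → 6
  π[b,y](ρ[y/v](ρ[b/c](R))) → 6
  (S − π[b,y](ρ[y/v](ρ[b/c](R)))) → 5
  R → 6
  ((S − π[b,y](ρ[y/v](ρ[b/c](R)))) ⋈[b=c] R) → 3

== RESULT ==
b | y | c | v
1 | q | 1 | r
7 | t | 7 | p
7 | t | 7 | r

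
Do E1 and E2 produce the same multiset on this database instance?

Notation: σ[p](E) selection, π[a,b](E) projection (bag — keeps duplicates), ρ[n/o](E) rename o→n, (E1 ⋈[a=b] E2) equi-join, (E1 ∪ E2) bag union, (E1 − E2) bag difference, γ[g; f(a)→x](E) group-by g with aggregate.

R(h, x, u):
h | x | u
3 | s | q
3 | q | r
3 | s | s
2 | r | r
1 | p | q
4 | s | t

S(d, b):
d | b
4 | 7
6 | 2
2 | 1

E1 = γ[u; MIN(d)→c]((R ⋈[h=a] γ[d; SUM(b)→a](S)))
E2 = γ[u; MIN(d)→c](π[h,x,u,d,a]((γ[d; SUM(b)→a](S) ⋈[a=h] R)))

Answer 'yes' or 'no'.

E1 per-node cardinality:
  R → 6
  S → 3
  γ[d; SUM(b)→a](S) → 3
  (R ⋈[h=a] γ[d; SUM(b)→a](S)) → 2
  γ[u; MIN(d)→c]((R ⋈[h=a] γ[d; SUM(b)→a](S))) → 2
E2 per-node cardinality:
  S → 3
  γ[d; SUM(b)→a](S) → 3
  R → 6
  (γ[d; SUM(b)→a](S) ⋈[a=h] R) → 2
  π[h,x,u,d,a]((γ[d; SUM(b)→a](S) ⋈[a=h] R)) → 2
  γ[u; MIN(d)→c](π[h,x,u,d,a]((γ[d; SUM(b)→a](S) ⋈[a=h] R))) → 2

E1 and E2 produce the same multiset:
u | c
q | 2
r | 6

yes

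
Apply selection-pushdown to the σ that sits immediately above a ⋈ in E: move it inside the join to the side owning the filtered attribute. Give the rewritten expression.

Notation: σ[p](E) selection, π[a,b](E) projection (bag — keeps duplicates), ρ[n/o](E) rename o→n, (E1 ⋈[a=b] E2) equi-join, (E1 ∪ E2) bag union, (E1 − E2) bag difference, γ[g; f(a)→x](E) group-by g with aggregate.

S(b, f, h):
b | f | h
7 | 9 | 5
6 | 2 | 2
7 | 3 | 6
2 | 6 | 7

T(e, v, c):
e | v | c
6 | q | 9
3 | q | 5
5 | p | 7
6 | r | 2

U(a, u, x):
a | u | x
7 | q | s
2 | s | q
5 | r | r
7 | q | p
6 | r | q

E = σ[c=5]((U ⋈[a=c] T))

σ filters on c, owned by the right side.
E' = (U ⋈[a=c] σ[c=5](T))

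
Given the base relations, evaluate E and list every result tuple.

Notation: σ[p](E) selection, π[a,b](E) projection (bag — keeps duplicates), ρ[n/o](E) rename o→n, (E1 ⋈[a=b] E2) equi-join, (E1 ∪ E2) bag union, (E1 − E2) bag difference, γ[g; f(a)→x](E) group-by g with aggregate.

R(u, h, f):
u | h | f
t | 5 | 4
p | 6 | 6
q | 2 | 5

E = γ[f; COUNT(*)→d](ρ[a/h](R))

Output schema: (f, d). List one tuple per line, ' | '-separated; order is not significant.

Subexpression sizes:
  R → 3
  ρ[a/h](R) → 3
  γ[f; COUNT(*)→d](ρ[a/h](R)) → 3

== RESULT ==
f | d
4 | 1
5 | 1
6 | 1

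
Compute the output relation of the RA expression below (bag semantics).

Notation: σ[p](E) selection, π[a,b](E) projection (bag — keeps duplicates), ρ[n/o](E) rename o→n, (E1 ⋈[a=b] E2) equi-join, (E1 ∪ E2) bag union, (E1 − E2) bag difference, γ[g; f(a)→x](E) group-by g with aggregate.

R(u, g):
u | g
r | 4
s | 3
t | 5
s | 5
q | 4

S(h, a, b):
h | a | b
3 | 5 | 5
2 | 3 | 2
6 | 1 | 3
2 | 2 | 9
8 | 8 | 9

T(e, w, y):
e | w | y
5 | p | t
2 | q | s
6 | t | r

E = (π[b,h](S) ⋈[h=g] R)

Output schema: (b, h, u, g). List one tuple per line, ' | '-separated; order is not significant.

Subexpression sizes:
  S → 5
  π[b,h](S) → 5
  R → 5
  (π[b,h](S) ⋈[h=g] R) → 1

== RESULT ==
b | h | u | g
5 | 3 | s | 3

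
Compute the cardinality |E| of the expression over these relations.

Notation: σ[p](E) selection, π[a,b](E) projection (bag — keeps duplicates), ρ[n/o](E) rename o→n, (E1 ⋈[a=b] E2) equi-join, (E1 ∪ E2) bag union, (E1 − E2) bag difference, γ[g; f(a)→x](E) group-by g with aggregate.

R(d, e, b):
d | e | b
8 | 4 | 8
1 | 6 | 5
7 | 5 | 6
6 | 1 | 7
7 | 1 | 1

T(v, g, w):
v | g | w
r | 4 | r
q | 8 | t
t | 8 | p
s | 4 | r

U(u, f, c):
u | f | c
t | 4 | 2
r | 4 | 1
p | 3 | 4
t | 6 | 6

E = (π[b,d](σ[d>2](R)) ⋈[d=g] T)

Stepwise |·|:
  R → 5
  σ[d>2](R) → 4
  π[b,d](σ[d>2](R)) → 4
  T → 4
  (π[b,d](σ[d>2](R)) ⋈[d=g] T) → 2

|E| = 2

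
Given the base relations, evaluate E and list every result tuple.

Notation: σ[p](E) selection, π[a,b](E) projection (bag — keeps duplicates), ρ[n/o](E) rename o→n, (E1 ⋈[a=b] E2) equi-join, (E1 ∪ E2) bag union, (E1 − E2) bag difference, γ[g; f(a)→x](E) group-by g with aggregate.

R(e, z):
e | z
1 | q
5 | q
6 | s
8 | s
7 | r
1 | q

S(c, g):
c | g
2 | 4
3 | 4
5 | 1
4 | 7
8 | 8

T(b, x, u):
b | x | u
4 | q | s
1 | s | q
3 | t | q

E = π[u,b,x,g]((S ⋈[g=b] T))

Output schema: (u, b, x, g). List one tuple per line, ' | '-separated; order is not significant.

Row counts bottom-up:
  S → 5
  T → 3
  (S ⋈[g=b] T) → 3
  π[u,b,x,g]((S ⋈[g=b] T)) → 3

== RESULT ==
u | b | x | g
q | 1 | s | 1
s | 4 | q | 4
s | 4 | q | 4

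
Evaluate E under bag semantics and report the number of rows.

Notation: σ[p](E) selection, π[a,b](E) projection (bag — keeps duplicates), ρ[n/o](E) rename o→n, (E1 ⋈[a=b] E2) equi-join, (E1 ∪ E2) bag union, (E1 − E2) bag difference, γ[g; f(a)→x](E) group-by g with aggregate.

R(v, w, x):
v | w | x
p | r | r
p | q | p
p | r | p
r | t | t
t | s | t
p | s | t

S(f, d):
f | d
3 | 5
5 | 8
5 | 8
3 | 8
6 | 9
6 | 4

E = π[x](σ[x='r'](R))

Stepwise |·|:
  R → 6
  σ[x='r'](R) → 1
  π[x](σ[x='r'](R)) → 1

|E| = 1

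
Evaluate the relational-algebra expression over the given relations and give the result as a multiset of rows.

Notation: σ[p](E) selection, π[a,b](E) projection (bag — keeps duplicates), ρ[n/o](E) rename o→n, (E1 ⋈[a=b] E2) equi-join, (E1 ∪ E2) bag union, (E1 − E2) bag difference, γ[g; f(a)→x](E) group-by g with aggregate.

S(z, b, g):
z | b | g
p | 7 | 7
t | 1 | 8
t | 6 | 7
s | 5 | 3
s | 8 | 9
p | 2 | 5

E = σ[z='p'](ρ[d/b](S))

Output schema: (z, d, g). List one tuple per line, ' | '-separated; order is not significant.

Per-node cardinality:
  S → 6
  ρ[d/b](S) → 6
  σ[z='p'](ρ[d/b](S)) → 2

== RESULT ==
z | d | g
p | 2 | 5
p | 7 | 7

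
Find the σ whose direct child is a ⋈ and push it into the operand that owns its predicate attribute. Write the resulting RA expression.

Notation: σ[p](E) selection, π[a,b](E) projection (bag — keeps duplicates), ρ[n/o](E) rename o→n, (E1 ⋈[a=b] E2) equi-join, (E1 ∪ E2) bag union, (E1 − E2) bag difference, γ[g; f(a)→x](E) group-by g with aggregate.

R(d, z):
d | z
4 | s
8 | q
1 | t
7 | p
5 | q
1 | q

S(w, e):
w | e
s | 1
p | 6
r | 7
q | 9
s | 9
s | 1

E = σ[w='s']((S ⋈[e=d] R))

σ filters on w, owned by the left side.
E' = (σ[w='s'](S) ⋈[e=d] R)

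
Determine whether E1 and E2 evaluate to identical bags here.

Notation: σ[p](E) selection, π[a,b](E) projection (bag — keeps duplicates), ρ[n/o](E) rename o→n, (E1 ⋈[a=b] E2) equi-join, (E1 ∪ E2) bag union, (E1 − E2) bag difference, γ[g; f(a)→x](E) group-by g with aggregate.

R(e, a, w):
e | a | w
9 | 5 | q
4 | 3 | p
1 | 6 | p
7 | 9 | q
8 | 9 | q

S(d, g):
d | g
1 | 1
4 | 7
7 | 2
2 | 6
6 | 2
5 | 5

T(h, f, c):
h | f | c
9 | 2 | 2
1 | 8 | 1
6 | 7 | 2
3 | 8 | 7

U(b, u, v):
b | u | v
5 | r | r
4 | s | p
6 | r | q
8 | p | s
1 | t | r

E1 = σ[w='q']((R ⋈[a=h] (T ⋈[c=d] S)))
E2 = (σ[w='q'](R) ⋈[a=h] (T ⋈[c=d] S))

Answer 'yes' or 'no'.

E1 subexpression sizes:
  R → 5
  T → 4
  S → 6
  (T ⋈[c=d] S) → 4
  (R ⋈[a=h] (T ⋈[c=d] S)) → 4
  σ[w='q']((R ⋈[a=h] (T ⋈[c=d] S))) → 2
E2 subexpression sizes:
  R → 5
  σ[w='q'](R) → 3
  T → 4
  S → 6
  (T ⋈[c=d] S) → 4
  (σ[w='q'](R) ⋈[a=h] (T ⋈[c=d] S)) → 2

E1 and E2 produce the same multiset:
e | a | w | h | f | c | d | g
7 | 9 | q | 9 | 2 | 2 | 2 | 6
8 | 9 | q | 9 | 2 | 2 | 2 | 6

yes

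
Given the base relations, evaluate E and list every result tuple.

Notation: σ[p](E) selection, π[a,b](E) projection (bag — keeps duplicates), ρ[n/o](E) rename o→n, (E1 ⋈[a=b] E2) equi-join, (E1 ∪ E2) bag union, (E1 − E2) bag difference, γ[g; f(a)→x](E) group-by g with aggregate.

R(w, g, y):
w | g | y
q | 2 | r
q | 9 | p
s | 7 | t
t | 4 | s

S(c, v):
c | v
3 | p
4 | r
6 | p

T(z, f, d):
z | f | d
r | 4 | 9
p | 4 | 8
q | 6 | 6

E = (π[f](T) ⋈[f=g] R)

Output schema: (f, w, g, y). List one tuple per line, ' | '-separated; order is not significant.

Row counts bottom-up:
  T → 3
  π[f](T) → 3
  R → 4
  (π[f](T) ⋈[f=g] R) → 2

== RESULT ==
f | w | g | y
4 | t | 4 | s
4 | t | 4 | s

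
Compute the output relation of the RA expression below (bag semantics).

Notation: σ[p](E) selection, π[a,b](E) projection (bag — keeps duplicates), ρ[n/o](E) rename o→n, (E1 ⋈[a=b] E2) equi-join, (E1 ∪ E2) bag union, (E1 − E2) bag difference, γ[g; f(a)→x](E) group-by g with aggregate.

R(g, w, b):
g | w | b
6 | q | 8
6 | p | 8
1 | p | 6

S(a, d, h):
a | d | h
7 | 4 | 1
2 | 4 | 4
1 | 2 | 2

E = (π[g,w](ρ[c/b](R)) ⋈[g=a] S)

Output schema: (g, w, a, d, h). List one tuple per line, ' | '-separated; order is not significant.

Row counts bottom-up:
  R → 3
  ρ[c/b](R) → 3
  π[g,w](ρ[c/b](R)) → 3
  S → 3
  (π[g,w](ρ[c/b](R)) ⋈[g=a] S) → 1

== RESULT ==
g | w | a | d | h
1 | p | 1 | 2 | 2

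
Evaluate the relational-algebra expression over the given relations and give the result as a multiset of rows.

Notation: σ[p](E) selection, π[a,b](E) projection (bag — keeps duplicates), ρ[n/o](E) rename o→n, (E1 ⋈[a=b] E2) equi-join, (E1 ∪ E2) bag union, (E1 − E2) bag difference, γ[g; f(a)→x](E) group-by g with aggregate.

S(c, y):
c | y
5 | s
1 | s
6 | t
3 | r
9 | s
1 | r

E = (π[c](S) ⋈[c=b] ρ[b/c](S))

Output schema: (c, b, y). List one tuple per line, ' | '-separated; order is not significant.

Per-node cardinality:
  S → 6
  π[c](S) → 6
  S → 6
  ρ[b/c](S) → 6
  (π[c](S) ⋈[c=b] ρ[b/c](S)) → 8

== RESULT ==
c | b | y
1 | 1 | r
1 | 1 | r
1 | 1 | s
1 | 1 | s
3 | 3 | r
5 | 5 | s
6 | 6 | t
9 | 9 | s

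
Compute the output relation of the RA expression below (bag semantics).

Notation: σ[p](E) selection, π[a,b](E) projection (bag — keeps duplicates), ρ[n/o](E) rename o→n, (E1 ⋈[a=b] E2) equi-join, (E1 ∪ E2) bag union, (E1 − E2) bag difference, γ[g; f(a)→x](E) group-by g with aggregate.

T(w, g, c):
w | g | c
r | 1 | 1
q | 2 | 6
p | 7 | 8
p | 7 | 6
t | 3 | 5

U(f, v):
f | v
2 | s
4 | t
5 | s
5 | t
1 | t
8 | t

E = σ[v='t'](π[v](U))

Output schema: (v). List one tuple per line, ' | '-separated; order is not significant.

Stepwise |·|:
  U → 6
  π[v](U) → 6
  σ[v='t'](π[v](U)) → 4

== RESULT ==
v
t
t
t
t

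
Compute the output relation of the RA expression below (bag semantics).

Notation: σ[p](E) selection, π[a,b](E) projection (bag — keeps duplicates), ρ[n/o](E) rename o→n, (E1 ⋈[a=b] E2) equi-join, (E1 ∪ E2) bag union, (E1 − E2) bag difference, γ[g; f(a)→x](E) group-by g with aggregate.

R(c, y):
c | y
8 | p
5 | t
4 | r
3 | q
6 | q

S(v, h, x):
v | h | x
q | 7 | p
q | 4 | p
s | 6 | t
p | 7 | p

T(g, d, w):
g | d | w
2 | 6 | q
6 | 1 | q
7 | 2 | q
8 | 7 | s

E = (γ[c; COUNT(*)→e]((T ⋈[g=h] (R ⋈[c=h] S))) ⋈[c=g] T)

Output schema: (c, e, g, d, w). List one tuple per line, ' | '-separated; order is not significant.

Per-node cardinality:
  T → 4
  R → 5
  S → 4
  (R ⋈[c=h] S) → 2
  (T ⋈[g=h] (R ⋈[c=h] S)) → 1
  γ[c; COUNT(*)→e]((T ⋈[g=h] (R ⋈[c=h] S))) → 1
  T → 4
  (γ[c; COUNT(*)→e]((T ⋈[g=h] (R ⋈[c=h] S))) ⋈[c=g] T) → 1

== RESULT ==
c | e | g | d | w
6 | 1 | 6 | 1 | q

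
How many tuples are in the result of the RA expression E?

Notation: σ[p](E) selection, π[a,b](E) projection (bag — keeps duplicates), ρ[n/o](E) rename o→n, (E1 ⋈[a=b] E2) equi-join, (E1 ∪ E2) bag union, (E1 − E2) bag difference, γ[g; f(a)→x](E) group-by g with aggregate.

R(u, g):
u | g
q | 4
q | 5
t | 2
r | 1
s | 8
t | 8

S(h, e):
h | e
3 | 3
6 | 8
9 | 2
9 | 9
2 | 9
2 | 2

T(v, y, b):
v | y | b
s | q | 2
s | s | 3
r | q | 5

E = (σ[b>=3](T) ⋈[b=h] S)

Per-node cardinality:
  T → 3
  σ[b>=3](T) → 2
  S → 6
  (σ[b>=3](T) ⋈[b=h] S) → 1

|E| = 1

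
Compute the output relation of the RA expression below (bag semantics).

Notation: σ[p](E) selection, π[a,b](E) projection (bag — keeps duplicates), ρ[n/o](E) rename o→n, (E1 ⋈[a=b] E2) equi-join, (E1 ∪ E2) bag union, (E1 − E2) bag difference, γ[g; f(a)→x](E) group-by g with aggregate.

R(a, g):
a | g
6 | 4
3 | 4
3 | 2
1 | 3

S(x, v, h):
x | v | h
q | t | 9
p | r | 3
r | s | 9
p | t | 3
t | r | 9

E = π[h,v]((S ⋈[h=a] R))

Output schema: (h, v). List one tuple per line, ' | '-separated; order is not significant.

Row counts bottom-up:
  S → 5
  R → 4
  (S ⋈[h=a] R) → 4
  π[h,v]((S ⋈[h=a] R)) → 4

== RESULT ==
h | v
3 | r
3 | r
3 | t
3 | t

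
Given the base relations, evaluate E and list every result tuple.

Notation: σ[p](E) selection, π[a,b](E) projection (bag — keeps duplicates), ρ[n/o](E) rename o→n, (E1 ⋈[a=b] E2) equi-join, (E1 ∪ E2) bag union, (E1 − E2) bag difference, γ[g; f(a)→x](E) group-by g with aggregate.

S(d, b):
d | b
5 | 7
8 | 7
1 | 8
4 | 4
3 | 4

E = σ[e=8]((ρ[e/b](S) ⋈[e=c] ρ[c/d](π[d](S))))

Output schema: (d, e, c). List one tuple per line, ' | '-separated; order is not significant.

Per-node cardinality:
  S → 5
  ρ[e/b](S) → 5
  S → 5
  π[d](S) → 5
  ρ[c/d](π[d](S)) → 5
  (ρ[e/b](S) ⋈[e=c] ρ[c/d](π[d](S))) → 3
  σ[e=8]((ρ[e/b](S) ⋈[e=c] ρ[c/d](π[d](S)))) → 1

== RESULT ==
d | e | c
1 | 8 | 8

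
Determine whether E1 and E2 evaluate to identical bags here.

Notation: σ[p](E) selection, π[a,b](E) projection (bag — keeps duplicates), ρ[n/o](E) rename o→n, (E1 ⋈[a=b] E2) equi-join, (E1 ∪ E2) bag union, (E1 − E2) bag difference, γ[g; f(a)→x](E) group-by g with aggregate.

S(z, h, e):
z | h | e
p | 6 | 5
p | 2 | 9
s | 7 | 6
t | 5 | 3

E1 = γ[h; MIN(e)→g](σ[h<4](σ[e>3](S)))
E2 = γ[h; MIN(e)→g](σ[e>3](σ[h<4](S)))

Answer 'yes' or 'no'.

E1 per-node cardinality:
  S → 4
  σ[e>3](S) → 3
  σ[h<4](σ[e>3](S)) → 1
  γ[h; MIN(e)→g](σ[h<4](σ[e>3](S))) → 1
E2 per-node cardinality:
  S → 4
  σ[h<4](S) → 1
  σ[e>3](σ[h<4](S)) → 1
  γ[h; MIN(e)→g](σ[e>3](σ[h<4](S))) → 1

E1 and E2 produce the same multiset:
h | g
2 | 9

yes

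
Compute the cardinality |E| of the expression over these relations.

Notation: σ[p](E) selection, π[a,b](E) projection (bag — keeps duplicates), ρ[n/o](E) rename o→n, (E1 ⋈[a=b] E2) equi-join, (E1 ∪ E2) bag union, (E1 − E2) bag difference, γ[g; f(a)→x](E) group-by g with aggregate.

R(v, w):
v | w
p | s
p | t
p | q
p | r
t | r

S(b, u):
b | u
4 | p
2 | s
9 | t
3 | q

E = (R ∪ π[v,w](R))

Subexpression sizes:
  R → 5
  R → 5
  π[v,w](R) → 5
  (R ∪ π[v,w](R)) → 10

|E| = 10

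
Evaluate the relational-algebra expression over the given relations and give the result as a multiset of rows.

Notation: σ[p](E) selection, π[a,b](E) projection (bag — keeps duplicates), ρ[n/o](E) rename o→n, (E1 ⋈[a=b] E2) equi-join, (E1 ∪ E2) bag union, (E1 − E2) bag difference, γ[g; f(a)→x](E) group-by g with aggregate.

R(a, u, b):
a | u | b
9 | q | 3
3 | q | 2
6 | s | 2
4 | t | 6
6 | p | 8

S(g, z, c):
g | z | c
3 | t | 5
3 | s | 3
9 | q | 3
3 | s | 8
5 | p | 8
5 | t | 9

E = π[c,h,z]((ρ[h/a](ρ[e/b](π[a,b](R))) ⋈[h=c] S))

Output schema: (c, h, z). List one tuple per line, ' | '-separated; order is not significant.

Row counts bottom-up:
  R → 5
  π[a,b](R) → 5
  ρ[e/b](π[a,b](R)) → 5
  ρ[h/a](ρ[e/b](π[a,b](R))) → 5
  S → 6
  (ρ[h/a](ρ[e/b](π[a,b](R))) ⋈[h=c] S) → 3
  π[c,h,z]((ρ[h/a](ρ[e/b](π[a,b](R))) ⋈[h=c] S)) → 3

== RESULT ==
c | h | z
3 | 3 | q
3 | 3 | s
9 | 9 | t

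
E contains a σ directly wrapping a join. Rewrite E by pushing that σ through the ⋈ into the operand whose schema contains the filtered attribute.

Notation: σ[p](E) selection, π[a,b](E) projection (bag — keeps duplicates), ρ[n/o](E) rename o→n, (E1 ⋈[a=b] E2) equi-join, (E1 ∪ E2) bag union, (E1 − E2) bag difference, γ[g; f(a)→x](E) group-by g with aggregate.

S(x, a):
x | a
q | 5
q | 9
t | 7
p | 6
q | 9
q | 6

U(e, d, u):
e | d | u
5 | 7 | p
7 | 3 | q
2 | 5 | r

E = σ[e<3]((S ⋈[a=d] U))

σ filters on e, owned by the right side.
E' = (S ⋈[a=d] σ[e<3](U))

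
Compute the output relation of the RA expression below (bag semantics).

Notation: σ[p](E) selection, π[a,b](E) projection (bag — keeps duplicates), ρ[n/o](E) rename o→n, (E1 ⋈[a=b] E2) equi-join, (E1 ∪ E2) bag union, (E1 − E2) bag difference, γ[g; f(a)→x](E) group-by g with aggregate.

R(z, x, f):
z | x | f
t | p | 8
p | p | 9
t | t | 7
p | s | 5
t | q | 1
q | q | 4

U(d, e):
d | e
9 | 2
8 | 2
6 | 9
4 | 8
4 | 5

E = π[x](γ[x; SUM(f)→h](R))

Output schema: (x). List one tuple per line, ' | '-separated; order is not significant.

Row counts bottom-up:
  R → 6
  γ[x; SUM(f)→h](R) → 4
  π[x](γ[x; SUM(f)→h](R)) → 4

== RESULT ==
x
p
q
s
t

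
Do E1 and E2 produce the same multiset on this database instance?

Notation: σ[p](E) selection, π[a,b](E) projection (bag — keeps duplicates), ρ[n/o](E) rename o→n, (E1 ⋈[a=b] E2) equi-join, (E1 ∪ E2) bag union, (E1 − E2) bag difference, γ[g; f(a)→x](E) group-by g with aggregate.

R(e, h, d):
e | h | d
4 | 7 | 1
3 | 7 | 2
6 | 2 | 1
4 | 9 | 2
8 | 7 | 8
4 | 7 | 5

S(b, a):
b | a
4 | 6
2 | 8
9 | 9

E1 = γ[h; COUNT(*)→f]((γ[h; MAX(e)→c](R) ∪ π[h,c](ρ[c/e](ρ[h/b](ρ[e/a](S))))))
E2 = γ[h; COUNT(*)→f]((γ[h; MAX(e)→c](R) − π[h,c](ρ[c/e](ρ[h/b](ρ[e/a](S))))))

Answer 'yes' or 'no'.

E1 stepwise |·|:
  R → 6
  γ[h; MAX(e)→c](R) → 3
  S → 3
  ρ[e/a](S) → 3
  ρ[h/b](ρ[e/a](S)) → 3
  ρ[c/e](ρ[h/b](ρ[e/a](S))) → 3
  π[h,c](ρ[c/e](ρ[h/b](ρ[e/a](S)))) → 3
  (γ[h; MAX(e)→c](R) ∪ π[h,c](ρ[c/e](ρ[h/b](ρ[e/a](S))))) → 6
  γ[h; COUNT(*)→f]((γ[h; MAX(e)→c](R) ∪ π[h,c](ρ[c/e](ρ[h/b](ρ[e/a](S)))))) → 4
E2 stepwise |·|:
  R → 6
  γ[h; MAX(e)→c](R) → 3
  S → 3
  ρ[e/a](S) → 3
  ρ[h/b](ρ[e/a](S)) → 3
  ρ[c/e](ρ[h/b](ρ[e/a](S))) → 3
  π[h,c](ρ[c/e](ρ[h/b](ρ[e/a](S)))) → 3
  (γ[h; MAX(e)→c](R) − π[h,c](ρ[c/e](ρ[h/b](ρ[e/a](S))))) → 3
  γ[h; COUNT(*)→f]((γ[h; MAX(e)→c](R) − π[h,c](ρ[c/e](ρ[h/b](ρ[e/a](S)))))) → 3

E1 result:
h | f
2 | 2
4 | 1
7 | 1
9 | 2
E2 result:
h | f
2 | 1
7 | 1
9 | 1
Witness: (2, 1) appears 0× in E1 but 1× in E2.

no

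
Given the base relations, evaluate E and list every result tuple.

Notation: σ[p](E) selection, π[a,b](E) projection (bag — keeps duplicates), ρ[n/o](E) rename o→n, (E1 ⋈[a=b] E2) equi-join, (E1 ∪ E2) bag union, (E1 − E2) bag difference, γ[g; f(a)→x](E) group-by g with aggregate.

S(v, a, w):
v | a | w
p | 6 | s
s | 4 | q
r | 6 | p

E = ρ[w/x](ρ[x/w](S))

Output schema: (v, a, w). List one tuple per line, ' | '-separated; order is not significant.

Stepwise |·|:
  S → 3
  ρ[x/w](S) → 3
  ρ[w/x](ρ[x/w](S)) → 3

== RESULT ==
v | a | w
p | 6 | s
r | 6 | p
s | 4 | q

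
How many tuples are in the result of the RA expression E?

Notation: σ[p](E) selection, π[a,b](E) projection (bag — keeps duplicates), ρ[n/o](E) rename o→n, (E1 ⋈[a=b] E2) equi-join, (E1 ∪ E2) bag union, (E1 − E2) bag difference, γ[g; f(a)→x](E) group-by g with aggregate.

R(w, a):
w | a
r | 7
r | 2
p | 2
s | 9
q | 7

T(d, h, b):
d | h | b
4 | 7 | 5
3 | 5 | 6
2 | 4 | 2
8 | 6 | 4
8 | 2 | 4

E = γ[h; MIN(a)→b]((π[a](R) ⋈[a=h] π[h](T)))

Per-node cardinality:
  R → 5
  π[a](R) → 5
  T → 5
  π[h](T) → 5
  (π[a](R) ⋈[a=h] π[h](T)) → 4
  γ[h; MIN(a)→b]((π[a](R) ⋈[a=h] π[h](T))) → 2

|E| = 2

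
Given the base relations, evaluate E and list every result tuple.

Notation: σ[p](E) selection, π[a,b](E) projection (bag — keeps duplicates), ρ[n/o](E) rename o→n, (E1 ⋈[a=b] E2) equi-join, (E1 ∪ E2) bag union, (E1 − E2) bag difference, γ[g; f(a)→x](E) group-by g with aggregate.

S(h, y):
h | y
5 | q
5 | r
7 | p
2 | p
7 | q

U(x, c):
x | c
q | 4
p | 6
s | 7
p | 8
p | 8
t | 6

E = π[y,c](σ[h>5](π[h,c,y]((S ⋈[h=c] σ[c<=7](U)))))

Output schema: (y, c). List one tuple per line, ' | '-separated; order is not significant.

Subexpression sizes:
  S → 5
  U → 6
  σ[c<=7](U) → 4
  (S ⋈[h=c] σ[c<=7](U)) → 2
  π[h,c,y]((S ⋈[h=c] σ[c<=7](U))) → 2
  σ[h>5](π[h,c,y]((S ⋈[h=c] σ[c<=7](U)))) → 2
  π[y,c](σ[h>5](π[h,c,y]((S ⋈[h=c] σ[c<=7](U))))) → 2

== RESULT ==
y | c
p | 7
q | 7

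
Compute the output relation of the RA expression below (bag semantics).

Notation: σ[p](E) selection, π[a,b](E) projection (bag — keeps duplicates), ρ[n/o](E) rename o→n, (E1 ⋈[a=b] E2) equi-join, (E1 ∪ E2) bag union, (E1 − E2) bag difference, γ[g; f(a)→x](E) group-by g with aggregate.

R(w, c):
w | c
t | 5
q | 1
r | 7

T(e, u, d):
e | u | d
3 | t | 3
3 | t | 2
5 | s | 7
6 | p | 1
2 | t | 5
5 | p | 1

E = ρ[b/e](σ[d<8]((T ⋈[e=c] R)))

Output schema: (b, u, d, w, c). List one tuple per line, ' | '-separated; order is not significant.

Row counts bottom-up:
  T → 6
  R → 3
  (T ⋈[e=c] R) → 2
  σ[d<8]((T ⋈[e=c] R)) → 2
  ρ[b/e](σ[d<8]((T ⋈[e=c] R))) → 2

== RESULT ==
b | u | d | w | c
5 | p | 1 | t | 5
5 | s | 7 | t | 5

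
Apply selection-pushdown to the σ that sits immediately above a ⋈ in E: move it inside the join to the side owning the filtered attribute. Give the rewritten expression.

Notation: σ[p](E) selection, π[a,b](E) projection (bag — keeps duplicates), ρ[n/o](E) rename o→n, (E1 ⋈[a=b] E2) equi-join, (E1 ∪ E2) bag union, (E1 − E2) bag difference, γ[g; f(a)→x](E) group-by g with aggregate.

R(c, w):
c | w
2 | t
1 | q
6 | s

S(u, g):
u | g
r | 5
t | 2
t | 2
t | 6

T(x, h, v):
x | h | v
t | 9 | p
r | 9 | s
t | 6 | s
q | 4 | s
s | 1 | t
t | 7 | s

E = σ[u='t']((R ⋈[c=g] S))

σ filters on u, owned by the right side.
E' = (R ⋈[c=g] σ[u='t'](S))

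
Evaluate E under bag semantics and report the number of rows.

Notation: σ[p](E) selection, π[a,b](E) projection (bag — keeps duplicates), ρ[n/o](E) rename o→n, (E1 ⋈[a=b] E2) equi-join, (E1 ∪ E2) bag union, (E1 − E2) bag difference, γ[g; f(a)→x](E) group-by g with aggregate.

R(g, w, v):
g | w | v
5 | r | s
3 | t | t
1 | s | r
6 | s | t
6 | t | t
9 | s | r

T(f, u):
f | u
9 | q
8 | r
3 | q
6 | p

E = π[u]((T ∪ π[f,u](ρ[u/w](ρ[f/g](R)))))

Row counts bottom-up:
  T → 4
  R → 6
  ρ[f/g](R) → 6
  ρ[u/w](ρ[f/g](R)) → 6
  π[f,u](ρ[u/w](ρ[f/g](R))) → 6
  (T ∪ π[f,u](ρ[u/w](ρ[f/g](R)))) → 10
  π[u]((T ∪ π[f,u](ρ[u/w](ρ[f/g](R))))) → 10

|E| = 10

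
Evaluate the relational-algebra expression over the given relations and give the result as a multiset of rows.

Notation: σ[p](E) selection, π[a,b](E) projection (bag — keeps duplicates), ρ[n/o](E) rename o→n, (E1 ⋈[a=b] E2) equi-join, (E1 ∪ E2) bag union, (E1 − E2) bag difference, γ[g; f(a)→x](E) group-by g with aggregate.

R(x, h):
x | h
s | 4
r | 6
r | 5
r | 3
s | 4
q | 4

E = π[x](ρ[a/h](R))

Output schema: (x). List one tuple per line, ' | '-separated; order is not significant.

Stepwise |·|:
  R → 6
  ρ[a/h](R) → 6
  π[x](ρ[a/h](R)) → 6

== RESULT ==
x
q
r
r
r
s
s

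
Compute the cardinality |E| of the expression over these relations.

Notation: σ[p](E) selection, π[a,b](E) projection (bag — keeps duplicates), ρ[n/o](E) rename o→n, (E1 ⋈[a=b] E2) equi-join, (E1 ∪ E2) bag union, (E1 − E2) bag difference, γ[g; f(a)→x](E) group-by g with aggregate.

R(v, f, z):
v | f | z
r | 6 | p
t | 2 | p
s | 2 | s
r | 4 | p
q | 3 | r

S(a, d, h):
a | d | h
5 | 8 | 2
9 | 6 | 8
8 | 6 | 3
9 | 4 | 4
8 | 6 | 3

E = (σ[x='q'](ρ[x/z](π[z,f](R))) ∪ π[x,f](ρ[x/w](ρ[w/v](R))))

Subexpression sizes:
  R → 5
  π[z,f](R) → 5
  ρ[x/z](π[z,f](R)) → 5
  σ[x='q'](ρ[x/z](π[z,f](R))) → 0
  R → 5
  ρ[w/v](R) → 5
  ρ[x/w](ρ[w/v](R)) → 5
  π[x,f](ρ[x/w](ρ[w/v](R))) → 5
  (σ[x='q'](ρ[x/z](π[z,f](R))) ∪ π[x,f](ρ[x/w](ρ[w/v](R)))) → 5

|E| = 5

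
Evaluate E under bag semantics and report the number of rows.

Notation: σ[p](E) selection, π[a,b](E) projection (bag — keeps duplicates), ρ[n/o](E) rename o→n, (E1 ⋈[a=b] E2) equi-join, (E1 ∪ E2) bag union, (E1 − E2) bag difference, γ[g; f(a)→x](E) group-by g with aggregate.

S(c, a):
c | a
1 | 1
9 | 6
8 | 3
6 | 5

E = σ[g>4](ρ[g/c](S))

Row counts bottom-up:
  S → 4
  ρ[g/c](S) → 4
  σ[g>4](ρ[g/c](S)) → 3

|E| = 3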